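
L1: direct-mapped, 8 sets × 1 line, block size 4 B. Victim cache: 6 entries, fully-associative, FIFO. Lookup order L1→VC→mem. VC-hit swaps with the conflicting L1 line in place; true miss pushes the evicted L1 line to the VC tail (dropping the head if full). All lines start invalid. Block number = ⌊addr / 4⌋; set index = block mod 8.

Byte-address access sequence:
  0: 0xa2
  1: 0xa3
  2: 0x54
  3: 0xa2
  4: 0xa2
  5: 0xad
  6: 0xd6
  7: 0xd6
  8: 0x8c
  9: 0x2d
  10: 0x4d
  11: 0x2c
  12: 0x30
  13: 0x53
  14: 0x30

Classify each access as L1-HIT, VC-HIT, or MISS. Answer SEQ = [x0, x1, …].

  [0] addr=0xa2 blk=40 s=0: MISS | VC []
  [1] addr=0xa3 blk=40 s=0: L1-HIT | VC []
  [2] addr=0x54 blk=21 s=5: MISS | VC []
  [3] addr=0xa2 blk=40 s=0: L1-HIT | VC []
  [4] addr=0xa2 blk=40 s=0: L1-HIT | VC []
  [5] addr=0xad blk=43 s=3: MISS | VC []
  [6] addr=0xd6 blk=53 s=5: MISS | VC [21]
  [7] addr=0xd6 blk=53 s=5: L1-HIT | VC [21]
  [8] addr=0x8c blk=35 s=3: MISS | VC [21, 43]
  [9] addr=0x2d blk=11 s=3: MISS | VC [21, 43, 35]
  [10] addr=0x4d blk=19 s=3: MISS | VC [21, 43, 35, 11]
  [11] addr=0x2c blk=11 s=3: VC-HIT | VC [21, 43, 35, 19]
  [12] addr=0x30 blk=12 s=4: MISS | VC [21, 43, 35, 19]
  [13] addr=0x53 blk=20 s=4: MISS | VC [21, 43, 35, 19, 12]
  [14] addr=0x30 blk=12 s=4: VC-HIT | VC [21, 43, 35, 19, 20]

SEQ = [MISS, L1-HIT, MISS, L1-HIT, L1-HIT, MISS, MISS, L1-HIT, MISS, MISS, MISS, VC-HIT, MISS, MISS, VC-HIT]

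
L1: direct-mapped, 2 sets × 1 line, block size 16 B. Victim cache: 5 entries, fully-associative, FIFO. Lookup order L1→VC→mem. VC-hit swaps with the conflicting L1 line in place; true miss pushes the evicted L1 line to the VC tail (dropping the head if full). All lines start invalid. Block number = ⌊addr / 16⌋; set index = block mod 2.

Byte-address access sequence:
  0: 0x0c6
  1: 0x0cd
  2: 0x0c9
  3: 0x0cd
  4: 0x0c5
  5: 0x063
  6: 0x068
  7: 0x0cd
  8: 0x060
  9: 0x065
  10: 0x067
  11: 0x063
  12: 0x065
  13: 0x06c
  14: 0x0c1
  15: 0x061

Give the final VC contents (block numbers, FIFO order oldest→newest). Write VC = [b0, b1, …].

VC = [12]

  [0] addr=0xc6 blk=12 s=0: MISS | VC []
  [1] addr=0xcd blk=12 s=0: L1-HIT | VC []
  [2] addr=0xc9 blk=12 s=0: L1-HIT | VC []
  [3] addr=0xcd blk=12 s=0: L1-HIT | VC []
  [4] addr=0xc5 blk=12 s=0: L1-HIT | VC []
  [5] addr=0x63 blk=6 s=0: MISS | VC [12]
  [6] addr=0x68 blk=6 s=0: L1-HIT | VC [12]
  [7] addr=0xcd blk=12 s=0: VC-HIT | VC [6]
  [8] addr=0x60 blk=6 s=0: VC-HIT | VC [12]
  [9] addr=0x65 blk=6 s=0: L1-HIT | VC [12]
  [10] addr=0x67 blk=6 s=0: L1-HIT | VC [12]
  [11] addr=0x63 blk=6 s=0: L1-HIT | VC [12]
  [12] addr=0x65 blk=6 s=0: L1-HIT | VC [12]
  [13] addr=0x6c blk=6 s=0: L1-HIT | VC [12]
  [14] addr=0xc1 blk=12 s=0: VC-HIT | VC [6]
  [15] addr=0x61 blk=6 s=0: VC-HIT | VC [12]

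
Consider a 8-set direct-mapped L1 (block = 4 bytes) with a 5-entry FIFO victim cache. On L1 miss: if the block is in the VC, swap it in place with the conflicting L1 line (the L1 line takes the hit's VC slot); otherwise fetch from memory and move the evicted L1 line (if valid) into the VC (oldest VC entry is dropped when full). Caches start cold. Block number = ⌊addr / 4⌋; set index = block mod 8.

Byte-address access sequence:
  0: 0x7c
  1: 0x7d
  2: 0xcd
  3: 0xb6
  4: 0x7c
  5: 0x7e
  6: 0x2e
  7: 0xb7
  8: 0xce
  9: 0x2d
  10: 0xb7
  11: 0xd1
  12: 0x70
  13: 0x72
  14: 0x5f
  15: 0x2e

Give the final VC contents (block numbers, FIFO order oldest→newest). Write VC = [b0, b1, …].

VC = [51, 52, 31]

  [0] addr=0x7c blk=31 s=7: MISS | VC []
  [1] addr=0x7d blk=31 s=7: L1-HIT | VC []
  [2] addr=0xcd blk=51 s=3: MISS | VC []
  [3] addr=0xb6 blk=45 s=5: MISS | VC []
  [4] addr=0x7c blk=31 s=7: L1-HIT | VC []
  [5] addr=0x7e blk=31 s=7: L1-HIT | VC []
  [6] addr=0x2e blk=11 s=3: MISS | VC [51]
  [7] addr=0xb7 blk=45 s=5: L1-HIT | VC [51]
  [8] addr=0xce blk=51 s=3: VC-HIT | VC [11]
  [9] addr=0x2d blk=11 s=3: VC-HIT | VC [51]
  [10] addr=0xb7 blk=45 s=5: L1-HIT | VC [51]
  [11] addr=0xd1 blk=52 s=4: MISS | VC [51]
  [12] addr=0x70 blk=28 s=4: MISS | VC [51, 52]
  [13] addr=0x72 blk=28 s=4: L1-HIT | VC [51, 52]
  [14] addr=0x5f blk=23 s=7: MISS | VC [51, 52, 31]
  [15] addr=0x2e blk=11 s=3: L1-HIT | VC [51, 52, 31]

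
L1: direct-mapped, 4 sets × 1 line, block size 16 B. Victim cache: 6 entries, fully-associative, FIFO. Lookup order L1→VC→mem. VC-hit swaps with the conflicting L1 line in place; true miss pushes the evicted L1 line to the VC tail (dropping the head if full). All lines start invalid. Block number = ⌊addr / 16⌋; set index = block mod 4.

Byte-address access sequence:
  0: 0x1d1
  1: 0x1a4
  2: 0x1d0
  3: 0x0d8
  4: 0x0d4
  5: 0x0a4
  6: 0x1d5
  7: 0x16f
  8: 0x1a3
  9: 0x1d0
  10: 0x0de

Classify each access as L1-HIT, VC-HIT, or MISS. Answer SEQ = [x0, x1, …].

SEQ = [MISS, MISS, L1-HIT, MISS, L1-HIT, MISS, VC-HIT, MISS, VC-HIT, L1-HIT, VC-HIT]

  [0] addr=0x1d1 blk=29 s=1: MISS | VC []
  [1] addr=0x1a4 blk=26 s=2: MISS | VC []
  [2] addr=0x1d0 blk=29 s=1: L1-HIT | VC []
  [3] addr=0xd8 blk=13 s=1: MISS | VC [29]
  [4] addr=0xd4 blk=13 s=1: L1-HIT | VC [29]
  [5] addr=0xa4 blk=10 s=2: MISS | VC [29, 26]
  [6] addr=0x1d5 blk=29 s=1: VC-HIT | VC [13, 26]
  [7] addr=0x16f blk=22 s=2: MISS | VC [13, 26, 10]
  [8] addr=0x1a3 blk=26 s=2: VC-HIT | VC [13, 22, 10]
  [9] addr=0x1d0 blk=29 s=1: L1-HIT | VC [13, 22, 10]
  [10] addr=0xde blk=13 s=1: VC-HIT | VC [29, 22, 10]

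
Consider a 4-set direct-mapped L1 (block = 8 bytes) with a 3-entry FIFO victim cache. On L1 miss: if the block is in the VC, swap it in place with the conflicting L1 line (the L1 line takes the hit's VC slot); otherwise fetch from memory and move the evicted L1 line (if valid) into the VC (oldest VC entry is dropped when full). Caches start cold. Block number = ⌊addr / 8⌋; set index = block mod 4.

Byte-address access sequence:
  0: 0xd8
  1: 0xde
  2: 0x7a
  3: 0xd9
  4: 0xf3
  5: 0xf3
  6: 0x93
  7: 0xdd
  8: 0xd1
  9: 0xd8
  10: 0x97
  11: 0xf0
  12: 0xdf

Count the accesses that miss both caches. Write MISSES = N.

MISSES = 5

0: 0xd8 (blk 27, set 3) → MISS  vc=[]
1: 0xde (blk 27, set 3) → L1-HIT  vc=[]
2: 0x7a (blk 15, set 3) → MISS  vc=[27]
3: 0xd9 (blk 27, set 3) → VC-HIT  vc=[15]
4: 0xf3 (blk 30, set 2) → MISS  vc=[15]
5: 0xf3 (blk 30, set 2) → L1-HIT  vc=[15]
6: 0x93 (blk 18, set 2) → MISS  vc=[15, 30]
7: 0xdd (blk 27, set 3) → L1-HIT  vc=[15, 30]
8: 0xd1 (blk 26, set 2) → MISS  vc=[15, 30, 18]
9: 0xd8 (blk 27, set 3) → L1-HIT  vc=[15, 30, 18]
10: 0x97 (blk 18, set 2) → VC-HIT  vc=[15, 30, 26]
11: 0xf0 (blk 30, set 2) → VC-HIT  vc=[15, 18, 26]
12: 0xdf (blk 27, set 3) → L1-HIT  vc=[15, 18, 26]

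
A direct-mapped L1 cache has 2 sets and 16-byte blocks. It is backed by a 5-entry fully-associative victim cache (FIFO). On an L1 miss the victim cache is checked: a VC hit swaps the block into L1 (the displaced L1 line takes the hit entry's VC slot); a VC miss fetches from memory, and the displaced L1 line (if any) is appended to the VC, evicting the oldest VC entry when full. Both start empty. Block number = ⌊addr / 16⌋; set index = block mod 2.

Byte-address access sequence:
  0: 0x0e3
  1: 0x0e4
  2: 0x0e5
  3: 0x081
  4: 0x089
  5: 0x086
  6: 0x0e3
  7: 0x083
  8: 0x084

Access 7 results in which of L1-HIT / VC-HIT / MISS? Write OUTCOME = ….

0: 0xe3 (blk 14, set 0) → MISS  vc=[]
1: 0xe4 (blk 14, set 0) → L1-HIT  vc=[]
2: 0xe5 (blk 14, set 0) → L1-HIT  vc=[]
3: 0x81 (blk 8, set 0) → MISS  vc=[14]
4: 0x89 (blk 8, set 0) → L1-HIT  vc=[14]
5: 0x86 (blk 8, set 0) → L1-HIT  vc=[14]
6: 0xe3 (blk 14, set 0) → VC-HIT  vc=[8]
7: 0x83 (blk 8, set 0) → VC-HIT  vc=[14]
8: 0x84 (blk 8, set 0) → L1-HIT  vc=[14]

OUTCOME = VC-HIT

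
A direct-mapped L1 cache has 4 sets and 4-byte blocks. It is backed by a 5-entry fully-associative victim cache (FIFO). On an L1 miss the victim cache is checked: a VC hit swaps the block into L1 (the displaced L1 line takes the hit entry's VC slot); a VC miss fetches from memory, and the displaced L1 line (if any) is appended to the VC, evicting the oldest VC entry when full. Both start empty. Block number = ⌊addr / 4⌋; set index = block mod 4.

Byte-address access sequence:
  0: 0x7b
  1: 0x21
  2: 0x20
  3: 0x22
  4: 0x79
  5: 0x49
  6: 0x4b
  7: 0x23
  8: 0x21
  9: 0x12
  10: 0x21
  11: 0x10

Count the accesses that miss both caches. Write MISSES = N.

MISSES = 4

#0 0x7b→b30/s2 MISS; vc=[]
#1 0x21→b8/s0 MISS; vc=[]
#2 0x20→b8/s0 L1-HIT; vc=[]
#3 0x22→b8/s0 L1-HIT; vc=[]
#4 0x79→b30/s2 L1-HIT; vc=[]
#5 0x49→b18/s2 MISS; vc=[30]
#6 0x4b→b18/s2 L1-HIT; vc=[30]
#7 0x23→b8/s0 L1-HIT; vc=[30]
#8 0x21→b8/s0 L1-HIT; vc=[30]
#9 0x12→b4/s0 MISS; vc=[30,8]
#10 0x21→b8/s0 VC-HIT; vc=[30,4]
#11 0x10→b4/s0 VC-HIT; vc=[30,8]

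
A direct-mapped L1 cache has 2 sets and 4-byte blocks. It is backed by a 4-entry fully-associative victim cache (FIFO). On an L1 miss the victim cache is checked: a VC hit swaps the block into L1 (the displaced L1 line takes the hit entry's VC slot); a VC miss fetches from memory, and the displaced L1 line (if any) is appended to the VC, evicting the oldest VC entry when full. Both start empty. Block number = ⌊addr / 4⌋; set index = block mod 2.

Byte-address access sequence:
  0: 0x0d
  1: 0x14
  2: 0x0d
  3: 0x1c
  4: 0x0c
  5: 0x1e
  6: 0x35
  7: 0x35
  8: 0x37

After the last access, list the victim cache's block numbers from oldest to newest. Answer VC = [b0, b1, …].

  [0] addr=0xd blk=3 s=1: MISS | VC []
  [1] addr=0x14 blk=5 s=1: MISS | VC [3]
  [2] addr=0xd blk=3 s=1: VC-HIT | VC [5]
  [3] addr=0x1c blk=7 s=1: MISS | VC [5, 3]
  [4] addr=0xc blk=3 s=1: VC-HIT | VC [5, 7]
  [5] addr=0x1e blk=7 s=1: VC-HIT | VC [5, 3]
  [6] addr=0x35 blk=13 s=1: MISS | VC [5, 3, 7]
  [7] addr=0x35 blk=13 s=1: L1-HIT | VC [5, 3, 7]
  [8] addr=0x37 blk=13 s=1: L1-HIT | VC [5, 3, 7]

VC = [5, 3, 7]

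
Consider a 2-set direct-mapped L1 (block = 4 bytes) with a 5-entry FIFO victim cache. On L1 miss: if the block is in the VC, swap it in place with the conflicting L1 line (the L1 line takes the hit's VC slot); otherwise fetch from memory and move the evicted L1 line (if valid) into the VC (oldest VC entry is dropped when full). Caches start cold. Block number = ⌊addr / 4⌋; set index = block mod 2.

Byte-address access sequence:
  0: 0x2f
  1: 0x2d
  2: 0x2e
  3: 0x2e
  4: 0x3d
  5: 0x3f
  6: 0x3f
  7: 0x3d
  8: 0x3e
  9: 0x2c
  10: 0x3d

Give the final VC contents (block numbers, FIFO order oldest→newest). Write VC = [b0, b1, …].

#0 0x2f→b11/s1 MISS; vc=[]
#1 0x2d→b11/s1 L1-HIT; vc=[]
#2 0x2e→b11/s1 L1-HIT; vc=[]
#3 0x2e→b11/s1 L1-HIT; vc=[]
#4 0x3d→b15/s1 MISS; vc=[11]
#5 0x3f→b15/s1 L1-HIT; vc=[11]
#6 0x3f→b15/s1 L1-HIT; vc=[11]
#7 0x3d→b15/s1 L1-HIT; vc=[11]
#8 0x3e→b15/s1 L1-HIT; vc=[11]
#9 0x2c→b11/s1 VC-HIT; vc=[15]
#10 0x3d→b15/s1 VC-HIT; vc=[11]

VC = [11]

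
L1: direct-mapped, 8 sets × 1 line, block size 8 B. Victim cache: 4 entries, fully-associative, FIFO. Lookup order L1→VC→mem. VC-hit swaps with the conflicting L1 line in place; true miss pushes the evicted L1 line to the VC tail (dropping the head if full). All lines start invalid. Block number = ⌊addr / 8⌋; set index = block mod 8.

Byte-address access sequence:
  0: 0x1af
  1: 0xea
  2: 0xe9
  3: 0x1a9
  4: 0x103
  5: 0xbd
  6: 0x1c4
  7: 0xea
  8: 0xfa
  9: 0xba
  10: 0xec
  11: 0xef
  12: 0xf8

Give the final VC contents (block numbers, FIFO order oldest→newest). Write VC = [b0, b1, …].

0: 0x1af (blk 53, set 5) → MISS  vc=[]
1: 0xea (blk 29, set 5) → MISS  vc=[53]
2: 0xe9 (blk 29, set 5) → L1-HIT  vc=[53]
3: 0x1a9 (blk 53, set 5) → VC-HIT  vc=[29]
4: 0x103 (blk 32, set 0) → MISS  vc=[29]
5: 0xbd (blk 23, set 7) → MISS  vc=[29]
6: 0x1c4 (blk 56, set 0) → MISS  vc=[29, 32]
7: 0xea (blk 29, set 5) → VC-HIT  vc=[53, 32]
8: 0xfa (blk 31, set 7) → MISS  vc=[53, 32, 23]
9: 0xba (blk 23, set 7) → VC-HIT  vc=[53, 32, 31]
10: 0xec (blk 29, set 5) → L1-HIT  vc=[53, 32, 31]
11: 0xef (blk 29, set 5) → L1-HIT  vc=[53, 32, 31]
12: 0xf8 (blk 31, set 7) → VC-HIT  vc=[53, 32, 23]

VC = [53, 32, 23]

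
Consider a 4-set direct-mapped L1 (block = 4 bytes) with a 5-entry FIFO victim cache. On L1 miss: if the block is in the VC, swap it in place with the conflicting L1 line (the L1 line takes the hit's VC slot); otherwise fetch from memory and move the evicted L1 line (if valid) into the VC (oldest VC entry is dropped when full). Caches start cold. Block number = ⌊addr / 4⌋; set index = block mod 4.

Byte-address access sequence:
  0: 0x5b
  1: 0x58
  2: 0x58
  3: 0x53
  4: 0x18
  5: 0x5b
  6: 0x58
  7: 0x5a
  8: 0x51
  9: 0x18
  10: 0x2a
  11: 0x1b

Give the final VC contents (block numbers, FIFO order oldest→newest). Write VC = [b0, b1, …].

VC = [22, 10]

  [0] addr=0x5b blk=22 s=2: MISS | VC []
  [1] addr=0x58 blk=22 s=2: L1-HIT | VC []
  [2] addr=0x58 blk=22 s=2: L1-HIT | VC []
  [3] addr=0x53 blk=20 s=0: MISS | VC []
  [4] addr=0x18 blk=6 s=2: MISS | VC [22]
  [5] addr=0x5b blk=22 s=2: VC-HIT | VC [6]
  [6] addr=0x58 blk=22 s=2: L1-HIT | VC [6]
  [7] addr=0x5a blk=22 s=2: L1-HIT | VC [6]
  [8] addr=0x51 blk=20 s=0: L1-HIT | VC [6]
  [9] addr=0x18 blk=6 s=2: VC-HIT | VC [22]
  [10] addr=0x2a blk=10 s=2: MISS | VC [22, 6]
  [11] addr=0x1b blk=6 s=2: VC-HIT | VC [22, 10]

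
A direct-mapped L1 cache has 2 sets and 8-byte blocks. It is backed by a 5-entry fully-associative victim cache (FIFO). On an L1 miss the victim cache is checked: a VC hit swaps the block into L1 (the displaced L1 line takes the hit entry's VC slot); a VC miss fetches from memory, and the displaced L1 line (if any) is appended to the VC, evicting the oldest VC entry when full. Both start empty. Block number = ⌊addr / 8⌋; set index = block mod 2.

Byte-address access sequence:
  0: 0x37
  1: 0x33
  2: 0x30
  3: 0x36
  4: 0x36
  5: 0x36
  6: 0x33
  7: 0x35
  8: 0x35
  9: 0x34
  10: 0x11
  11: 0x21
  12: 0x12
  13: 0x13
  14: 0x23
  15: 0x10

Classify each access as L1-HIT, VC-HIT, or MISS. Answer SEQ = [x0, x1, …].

0: 0x37 (blk 6, set 0) → MISS  vc=[]
1: 0x33 (blk 6, set 0) → L1-HIT  vc=[]
2: 0x30 (blk 6, set 0) → L1-HIT  vc=[]
3: 0x36 (blk 6, set 0) → L1-HIT  vc=[]
4: 0x36 (blk 6, set 0) → L1-HIT  vc=[]
5: 0x36 (blk 6, set 0) → L1-HIT  vc=[]
6: 0x33 (blk 6, set 0) → L1-HIT  vc=[]
7: 0x35 (blk 6, set 0) → L1-HIT  vc=[]
8: 0x35 (blk 6, set 0) → L1-HIT  vc=[]
9: 0x34 (blk 6, set 0) → L1-HIT  vc=[]
10: 0x11 (blk 2, set 0) → MISS  vc=[6]
11: 0x21 (blk 4, set 0) → MISS  vc=[6, 2]
12: 0x12 (blk 2, set 0) → VC-HIT  vc=[6, 4]
13: 0x13 (blk 2, set 0) → L1-HIT  vc=[6, 4]
14: 0x23 (blk 4, set 0) → VC-HIT  vc=[6, 2]
15: 0x10 (blk 2, set 0) → VC-HIT  vc=[6, 4]

SEQ = [MISS, L1-HIT, L1-HIT, L1-HIT, L1-HIT, L1-HIT, L1-HIT, L1-HIT, L1-HIT, L1-HIT, MISS, MISS, VC-HIT, L1-HIT, VC-HIT, VC-HIT]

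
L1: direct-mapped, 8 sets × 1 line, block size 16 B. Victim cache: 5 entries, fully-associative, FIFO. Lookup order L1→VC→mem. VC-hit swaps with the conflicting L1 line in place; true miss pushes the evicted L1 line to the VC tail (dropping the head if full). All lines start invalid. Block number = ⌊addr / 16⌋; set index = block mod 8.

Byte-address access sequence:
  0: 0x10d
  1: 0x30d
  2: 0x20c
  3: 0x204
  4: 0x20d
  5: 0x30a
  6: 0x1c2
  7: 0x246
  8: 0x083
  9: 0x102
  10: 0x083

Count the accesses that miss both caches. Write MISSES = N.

MISSES = 6

#0 0x10d→b16/s0 MISS; vc=[]
#1 0x30d→b48/s0 MISS; vc=[16]
#2 0x20c→b32/s0 MISS; vc=[16,48]
#3 0x204→b32/s0 L1-HIT; vc=[16,48]
#4 0x20d→b32/s0 L1-HIT; vc=[16,48]
#5 0x30a→b48/s0 VC-HIT; vc=[16,32]
#6 0x1c2→b28/s4 MISS; vc=[16,32]
#7 0x246→b36/s4 MISS; vc=[16,32,28]
#8 0x83→b8/s0 MISS; vc=[16,32,28,48]
#9 0x102→b16/s0 VC-HIT; vc=[8,32,28,48]
#10 0x83→b8/s0 VC-HIT; vc=[16,32,28,48]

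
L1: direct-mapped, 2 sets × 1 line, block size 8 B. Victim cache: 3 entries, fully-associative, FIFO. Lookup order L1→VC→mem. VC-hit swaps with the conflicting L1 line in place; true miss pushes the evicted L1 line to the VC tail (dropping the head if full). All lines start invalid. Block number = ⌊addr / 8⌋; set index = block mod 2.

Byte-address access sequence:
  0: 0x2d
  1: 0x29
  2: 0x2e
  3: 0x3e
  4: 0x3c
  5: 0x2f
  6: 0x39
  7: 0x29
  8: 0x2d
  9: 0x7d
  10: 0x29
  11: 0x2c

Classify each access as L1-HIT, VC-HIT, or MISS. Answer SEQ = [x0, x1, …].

SEQ = [MISS, L1-HIT, L1-HIT, MISS, L1-HIT, VC-HIT, VC-HIT, VC-HIT, L1-HIT, MISS, VC-HIT, L1-HIT]

  [0] addr=0x2d blk=5 s=1: MISS | VC []
  [1] addr=0x29 blk=5 s=1: L1-HIT | VC []
  [2] addr=0x2e blk=5 s=1: L1-HIT | VC []
  [3] addr=0x3e blk=7 s=1: MISS | VC [5]
  [4] addr=0x3c blk=7 s=1: L1-HIT | VC [5]
  [5] addr=0x2f blk=5 s=1: VC-HIT | VC [7]
  [6] addr=0x39 blk=7 s=1: VC-HIT | VC [5]
  [7] addr=0x29 blk=5 s=1: VC-HIT | VC [7]
  [8] addr=0x2d blk=5 s=1: L1-HIT | VC [7]
  [9] addr=0x7d blk=15 s=1: MISS | VC [7, 5]
  [10] addr=0x29 blk=5 s=1: VC-HIT | VC [7, 15]
  [11] addr=0x2c blk=5 s=1: L1-HIT | VC [7, 15]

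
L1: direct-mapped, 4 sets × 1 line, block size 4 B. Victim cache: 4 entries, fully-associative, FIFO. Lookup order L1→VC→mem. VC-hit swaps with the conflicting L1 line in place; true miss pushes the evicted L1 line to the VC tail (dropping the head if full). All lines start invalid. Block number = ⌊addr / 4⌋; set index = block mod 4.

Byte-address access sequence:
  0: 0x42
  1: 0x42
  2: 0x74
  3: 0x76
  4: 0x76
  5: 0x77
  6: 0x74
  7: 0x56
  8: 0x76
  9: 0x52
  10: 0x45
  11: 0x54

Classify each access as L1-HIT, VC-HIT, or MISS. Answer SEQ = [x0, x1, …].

#0 0x42→b16/s0 MISS; vc=[]
#1 0x42→b16/s0 L1-HIT; vc=[]
#2 0x74→b29/s1 MISS; vc=[]
#3 0x76→b29/s1 L1-HIT; vc=[]
#4 0x76→b29/s1 L1-HIT; vc=[]
#5 0x77→b29/s1 L1-HIT; vc=[]
#6 0x74→b29/s1 L1-HIT; vc=[]
#7 0x56→b21/s1 MISS; vc=[29]
#8 0x76→b29/s1 VC-HIT; vc=[21]
#9 0x52→b20/s0 MISS; vc=[21,16]
#10 0x45→b17/s1 MISS; vc=[21,16,29]
#11 0x54→b21/s1 VC-HIT; vc=[17,16,29]

SEQ = [MISS, L1-HIT, MISS, L1-HIT, L1-HIT, L1-HIT, L1-HIT, MISS, VC-HIT, MISS, MISS, VC-HIT]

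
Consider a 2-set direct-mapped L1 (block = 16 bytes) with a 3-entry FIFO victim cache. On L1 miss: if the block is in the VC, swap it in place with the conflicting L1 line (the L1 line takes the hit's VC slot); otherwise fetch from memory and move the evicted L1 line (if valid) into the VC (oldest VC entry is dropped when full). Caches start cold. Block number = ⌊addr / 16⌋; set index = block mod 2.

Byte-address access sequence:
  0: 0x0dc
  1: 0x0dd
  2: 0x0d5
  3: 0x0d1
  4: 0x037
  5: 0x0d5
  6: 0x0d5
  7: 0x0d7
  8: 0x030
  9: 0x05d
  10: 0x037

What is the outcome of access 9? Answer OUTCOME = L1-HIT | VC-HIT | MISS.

OUTCOME = MISS

0: 0xdc (blk 13, set 1) → MISS  vc=[]
1: 0xdd (blk 13, set 1) → L1-HIT  vc=[]
2: 0xd5 (blk 13, set 1) → L1-HIT  vc=[]
3: 0xd1 (blk 13, set 1) → L1-HIT  vc=[]
4: 0x37 (blk 3, set 1) → MISS  vc=[13]
5: 0xd5 (blk 13, set 1) → VC-HIT  vc=[3]
6: 0xd5 (blk 13, set 1) → L1-HIT  vc=[3]
7: 0xd7 (blk 13, set 1) → L1-HIT  vc=[3]
8: 0x30 (blk 3, set 1) → VC-HIT  vc=[13]
9: 0x5d (blk 5, set 1) → MISS  vc=[13, 3]
10: 0x37 (blk 3, set 1) → VC-HIT  vc=[13, 5]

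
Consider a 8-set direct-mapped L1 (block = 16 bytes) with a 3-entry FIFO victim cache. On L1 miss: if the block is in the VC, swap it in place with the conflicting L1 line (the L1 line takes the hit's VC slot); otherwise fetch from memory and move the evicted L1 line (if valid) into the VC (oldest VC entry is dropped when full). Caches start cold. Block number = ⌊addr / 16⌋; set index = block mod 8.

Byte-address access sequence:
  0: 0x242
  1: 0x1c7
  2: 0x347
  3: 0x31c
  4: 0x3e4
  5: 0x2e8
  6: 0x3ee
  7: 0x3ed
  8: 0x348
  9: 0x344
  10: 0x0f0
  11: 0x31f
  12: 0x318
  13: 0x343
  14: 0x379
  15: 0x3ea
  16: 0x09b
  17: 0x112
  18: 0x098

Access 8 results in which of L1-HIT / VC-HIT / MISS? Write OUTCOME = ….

  [0] addr=0x242 blk=36 s=4: MISS | VC []
  [1] addr=0x1c7 blk=28 s=4: MISS | VC [36]
  [2] addr=0x347 blk=52 s=4: MISS | VC [36, 28]
  [3] addr=0x31c blk=49 s=1: MISS | VC [36, 28]
  [4] addr=0x3e4 blk=62 s=6: MISS | VC [36, 28]
  [5] addr=0x2e8 blk=46 s=6: MISS | VC [36, 28, 62]
  [6] addr=0x3ee blk=62 s=6: VC-HIT | VC [36, 28, 46]
  [7] addr=0x3ed blk=62 s=6: L1-HIT | VC [36, 28, 46]
  [8] addr=0x348 blk=52 s=4: L1-HIT | VC [36, 28, 46]
  [9] addr=0x344 blk=52 s=4: L1-HIT | VC [36, 28, 46]
  [10] addr=0xf0 blk=15 s=7: MISS | VC [36, 28, 46]
  [11] addr=0x31f blk=49 s=1: L1-HIT | VC [36, 28, 46]
  [12] addr=0x318 blk=49 s=1: L1-HIT | VC [36, 28, 46]
  [13] addr=0x343 blk=52 s=4: L1-HIT | VC [36, 28, 46]
  [14] addr=0x379 blk=55 s=7: MISS | VC [28, 46, 15]
  [15] addr=0x3ea blk=62 s=6: L1-HIT | VC [28, 46, 15]
  [16] addr=0x9b blk=9 s=1: MISS | VC [46, 15, 49]
  [17] addr=0x112 blk=17 s=1: MISS | VC [15, 49, 9]
  [18] addr=0x98 blk=9 s=1: VC-HIT | VC [15, 49, 17]

OUTCOME = L1-HIT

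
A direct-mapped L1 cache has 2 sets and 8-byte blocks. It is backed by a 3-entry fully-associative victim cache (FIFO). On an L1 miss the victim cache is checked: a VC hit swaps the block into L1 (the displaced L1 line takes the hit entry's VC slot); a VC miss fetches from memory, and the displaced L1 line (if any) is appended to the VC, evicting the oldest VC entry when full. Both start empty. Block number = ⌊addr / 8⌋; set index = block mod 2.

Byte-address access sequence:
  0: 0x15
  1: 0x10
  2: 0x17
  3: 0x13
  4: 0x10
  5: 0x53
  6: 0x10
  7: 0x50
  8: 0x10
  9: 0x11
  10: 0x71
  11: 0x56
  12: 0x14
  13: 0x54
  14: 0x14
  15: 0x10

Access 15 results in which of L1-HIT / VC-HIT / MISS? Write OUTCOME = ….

OUTCOME = L1-HIT

#0 0x15→b2/s0 MISS; vc=[]
#1 0x10→b2/s0 L1-HIT; vc=[]
#2 0x17→b2/s0 L1-HIT; vc=[]
#3 0x13→b2/s0 L1-HIT; vc=[]
#4 0x10→b2/s0 L1-HIT; vc=[]
#5 0x53→b10/s0 MISS; vc=[2]
#6 0x10→b2/s0 VC-HIT; vc=[10]
#7 0x50→b10/s0 VC-HIT; vc=[2]
#8 0x10→b2/s0 VC-HIT; vc=[10]
#9 0x11→b2/s0 L1-HIT; vc=[10]
#10 0x71→b14/s0 MISS; vc=[10,2]
#11 0x56→b10/s0 VC-HIT; vc=[14,2]
#12 0x14→b2/s0 VC-HIT; vc=[14,10]
#13 0x54→b10/s0 VC-HIT; vc=[14,2]
#14 0x14→b2/s0 VC-HIT; vc=[14,10]
#15 0x10→b2/s0 L1-HIT; vc=[14,10]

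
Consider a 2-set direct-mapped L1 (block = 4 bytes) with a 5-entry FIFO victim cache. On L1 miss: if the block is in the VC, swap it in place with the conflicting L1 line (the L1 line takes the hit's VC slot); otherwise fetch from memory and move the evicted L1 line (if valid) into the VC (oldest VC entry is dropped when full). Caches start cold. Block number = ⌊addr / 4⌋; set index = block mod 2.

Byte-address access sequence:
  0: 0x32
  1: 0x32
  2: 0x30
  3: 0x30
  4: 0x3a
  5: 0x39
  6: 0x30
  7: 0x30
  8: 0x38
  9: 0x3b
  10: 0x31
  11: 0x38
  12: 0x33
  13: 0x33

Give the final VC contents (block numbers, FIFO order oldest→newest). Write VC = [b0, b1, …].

0: 0x32 (blk 12, set 0) → MISS  vc=[]
1: 0x32 (blk 12, set 0) → L1-HIT  vc=[]
2: 0x30 (blk 12, set 0) → L1-HIT  vc=[]
3: 0x30 (blk 12, set 0) → L1-HIT  vc=[]
4: 0x3a (blk 14, set 0) → MISS  vc=[12]
5: 0x39 (blk 14, set 0) → L1-HIT  vc=[12]
6: 0x30 (blk 12, set 0) → VC-HIT  vc=[14]
7: 0x30 (blk 12, set 0) → L1-HIT  vc=[14]
8: 0x38 (blk 14, set 0) → VC-HIT  vc=[12]
9: 0x3b (blk 14, set 0) → L1-HIT  vc=[12]
10: 0x31 (blk 12, set 0) → VC-HIT  vc=[14]
11: 0x38 (blk 14, set 0) → VC-HIT  vc=[12]
12: 0x33 (blk 12, set 0) → VC-HIT  vc=[14]
13: 0x33 (blk 12, set 0) → L1-HIT  vc=[14]

VC = [14]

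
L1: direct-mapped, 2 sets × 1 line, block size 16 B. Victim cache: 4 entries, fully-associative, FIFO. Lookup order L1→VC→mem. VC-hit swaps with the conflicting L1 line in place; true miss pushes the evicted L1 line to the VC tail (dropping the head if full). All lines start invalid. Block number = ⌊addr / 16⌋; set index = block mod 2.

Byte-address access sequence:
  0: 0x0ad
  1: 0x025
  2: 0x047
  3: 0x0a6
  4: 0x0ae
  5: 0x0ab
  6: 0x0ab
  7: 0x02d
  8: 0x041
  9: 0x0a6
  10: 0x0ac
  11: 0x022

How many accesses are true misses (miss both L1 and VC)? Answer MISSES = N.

  [0] addr=0xad blk=10 s=0: MISS | VC []
  [1] addr=0x25 blk=2 s=0: MISS | VC [10]
  [2] addr=0x47 blk=4 s=0: MISS | VC [10, 2]
  [3] addr=0xa6 blk=10 s=0: VC-HIT | VC [4, 2]
  [4] addr=0xae blk=10 s=0: L1-HIT | VC [4, 2]
  [5] addr=0xab blk=10 s=0: L1-HIT | VC [4, 2]
  [6] addr=0xab blk=10 s=0: L1-HIT | VC [4, 2]
  [7] addr=0x2d blk=2 s=0: VC-HIT | VC [4, 10]
  [8] addr=0x41 blk=4 s=0: VC-HIT | VC [2, 10]
  [9] addr=0xa6 blk=10 s=0: VC-HIT | VC [2, 4]
  [10] addr=0xac blk=10 s=0: L1-HIT | VC [2, 4]
  [11] addr=0x22 blk=2 s=0: VC-HIT | VC [10, 4]

MISSES = 3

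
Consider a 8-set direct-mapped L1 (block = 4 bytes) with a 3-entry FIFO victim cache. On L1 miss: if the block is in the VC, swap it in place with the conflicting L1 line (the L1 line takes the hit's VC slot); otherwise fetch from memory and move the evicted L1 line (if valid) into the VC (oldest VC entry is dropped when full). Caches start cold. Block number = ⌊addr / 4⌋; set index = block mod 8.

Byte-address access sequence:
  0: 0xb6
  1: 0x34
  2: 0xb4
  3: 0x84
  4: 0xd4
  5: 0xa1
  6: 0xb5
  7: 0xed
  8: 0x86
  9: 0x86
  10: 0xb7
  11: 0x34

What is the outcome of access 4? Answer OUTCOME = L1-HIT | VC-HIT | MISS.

OUTCOME = MISS

#0 0xb6→b45/s5 MISS; vc=[]
#1 0x34→b13/s5 MISS; vc=[45]
#2 0xb4→b45/s5 VC-HIT; vc=[13]
#3 0x84→b33/s1 MISS; vc=[13]
#4 0xd4→b53/s5 MISS; vc=[13,45]
#5 0xa1→b40/s0 MISS; vc=[13,45]
#6 0xb5→b45/s5 VC-HIT; vc=[13,53]
#7 0xed→b59/s3 MISS; vc=[13,53]
#8 0x86→b33/s1 L1-HIT; vc=[13,53]
#9 0x86→b33/s1 L1-HIT; vc=[13,53]
#10 0xb7→b45/s5 L1-HIT; vc=[13,53]
#11 0x34→b13/s5 VC-HIT; vc=[45,53]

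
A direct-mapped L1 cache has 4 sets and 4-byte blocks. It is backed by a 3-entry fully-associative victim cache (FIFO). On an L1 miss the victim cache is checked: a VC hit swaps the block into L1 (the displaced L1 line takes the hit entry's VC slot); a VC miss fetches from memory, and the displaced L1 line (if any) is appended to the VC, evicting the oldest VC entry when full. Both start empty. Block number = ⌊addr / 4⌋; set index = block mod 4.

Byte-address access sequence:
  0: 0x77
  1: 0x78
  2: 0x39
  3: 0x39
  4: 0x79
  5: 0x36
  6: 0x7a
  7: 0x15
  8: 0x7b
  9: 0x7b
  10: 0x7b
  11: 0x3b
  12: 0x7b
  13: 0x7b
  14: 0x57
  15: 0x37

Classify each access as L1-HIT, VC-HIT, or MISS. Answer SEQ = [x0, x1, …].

SEQ = [MISS, MISS, MISS, L1-HIT, VC-HIT, MISS, L1-HIT, MISS, L1-HIT, L1-HIT, L1-HIT, VC-HIT, VC-HIT, L1-HIT, MISS, VC-HIT]

#0 0x77→b29/s1 MISS; vc=[]
#1 0x78→b30/s2 MISS; vc=[]
#2 0x39→b14/s2 MISS; vc=[30]
#3 0x39→b14/s2 L1-HIT; vc=[30]
#4 0x79→b30/s2 VC-HIT; vc=[14]
#5 0x36→b13/s1 MISS; vc=[14,29]
#6 0x7a→b30/s2 L1-HIT; vc=[14,29]
#7 0x15→b5/s1 MISS; vc=[14,29,13]
#8 0x7b→b30/s2 L1-HIT; vc=[14,29,13]
#9 0x7b→b30/s2 L1-HIT; vc=[14,29,13]
#10 0x7b→b30/s2 L1-HIT; vc=[14,29,13]
#11 0x3b→b14/s2 VC-HIT; vc=[30,29,13]
#12 0x7b→b30/s2 VC-HIT; vc=[14,29,13]
#13 0x7b→b30/s2 L1-HIT; vc=[14,29,13]
#14 0x57→b21/s1 MISS; vc=[29,13,5]
#15 0x37→b13/s1 VC-HIT; vc=[29,21,5]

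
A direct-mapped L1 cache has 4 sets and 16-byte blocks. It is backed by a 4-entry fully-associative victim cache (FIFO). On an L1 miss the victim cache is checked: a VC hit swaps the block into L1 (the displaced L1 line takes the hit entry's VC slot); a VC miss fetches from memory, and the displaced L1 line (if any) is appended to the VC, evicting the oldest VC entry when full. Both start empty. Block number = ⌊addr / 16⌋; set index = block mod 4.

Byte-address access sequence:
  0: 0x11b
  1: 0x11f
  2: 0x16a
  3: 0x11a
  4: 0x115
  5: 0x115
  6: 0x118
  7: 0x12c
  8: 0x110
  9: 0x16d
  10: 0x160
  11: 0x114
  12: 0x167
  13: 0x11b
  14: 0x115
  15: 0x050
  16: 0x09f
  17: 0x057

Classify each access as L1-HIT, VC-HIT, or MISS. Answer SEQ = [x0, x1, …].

#0 0x11b→b17/s1 MISS; vc=[]
#1 0x11f→b17/s1 L1-HIT; vc=[]
#2 0x16a→b22/s2 MISS; vc=[]
#3 0x11a→b17/s1 L1-HIT; vc=[]
#4 0x115→b17/s1 L1-HIT; vc=[]
#5 0x115→b17/s1 L1-HIT; vc=[]
#6 0x118→b17/s1 L1-HIT; vc=[]
#7 0x12c→b18/s2 MISS; vc=[22]
#8 0x110→b17/s1 L1-HIT; vc=[22]
#9 0x16d→b22/s2 VC-HIT; vc=[18]
#10 0x160→b22/s2 L1-HIT; vc=[18]
#11 0x114→b17/s1 L1-HIT; vc=[18]
#12 0x167→b22/s2 L1-HIT; vc=[18]
#13 0x11b→b17/s1 L1-HIT; vc=[18]
#14 0x115→b17/s1 L1-HIT; vc=[18]
#15 0x50→b5/s1 MISS; vc=[18,17]
#16 0x9f→b9/s1 MISS; vc=[18,17,5]
#17 0x57→b5/s1 VC-HIT; vc=[18,17,9]

SEQ = [MISS, L1-HIT, MISS, L1-HIT, L1-HIT, L1-HIT, L1-HIT, MISS, L1-HIT, VC-HIT, L1-HIT, L1-HIT, L1-HIT, L1-HIT, L1-HIT, MISS, MISS, VC-HIT]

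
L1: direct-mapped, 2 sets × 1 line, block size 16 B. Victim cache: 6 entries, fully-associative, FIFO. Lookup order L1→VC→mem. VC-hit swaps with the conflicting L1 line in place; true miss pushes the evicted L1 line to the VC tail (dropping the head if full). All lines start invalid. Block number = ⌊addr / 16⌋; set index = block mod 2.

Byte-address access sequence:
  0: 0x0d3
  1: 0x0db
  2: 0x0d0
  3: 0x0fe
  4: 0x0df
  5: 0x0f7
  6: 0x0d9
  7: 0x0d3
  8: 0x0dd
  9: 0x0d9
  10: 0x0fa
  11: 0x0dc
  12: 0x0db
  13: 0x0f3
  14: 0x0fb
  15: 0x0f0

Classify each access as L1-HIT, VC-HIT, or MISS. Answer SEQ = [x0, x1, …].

0: 0xd3 (blk 13, set 1) → MISS  vc=[]
1: 0xdb (blk 13, set 1) → L1-HIT  vc=[]
2: 0xd0 (blk 13, set 1) → L1-HIT  vc=[]
3: 0xfe (blk 15, set 1) → MISS  vc=[13]
4: 0xdf (blk 13, set 1) → VC-HIT  vc=[15]
5: 0xf7 (blk 15, set 1) → VC-HIT  vc=[13]
6: 0xd9 (blk 13, set 1) → VC-HIT  vc=[15]
7: 0xd3 (blk 13, set 1) → L1-HIT  vc=[15]
8: 0xdd (blk 13, set 1) → L1-HIT  vc=[15]
9: 0xd9 (blk 13, set 1) → L1-HIT  vc=[15]
10: 0xfa (blk 15, set 1) → VC-HIT  vc=[13]
11: 0xdc (blk 13, set 1) → VC-HIT  vc=[15]
12: 0xdb (blk 13, set 1) → L1-HIT  vc=[15]
13: 0xf3 (blk 15, set 1) → VC-HIT  vc=[13]
14: 0xfb (blk 15, set 1) → L1-HIT  vc=[13]
15: 0xf0 (blk 15, set 1) → L1-HIT  vc=[13]

SEQ = [MISS, L1-HIT, L1-HIT, MISS, VC-HIT, VC-HIT, VC-HIT, L1-HIT, L1-HIT, L1-HIT, VC-HIT, VC-HIT, L1-HIT, VC-HIT, L1-HIT, L1-HIT]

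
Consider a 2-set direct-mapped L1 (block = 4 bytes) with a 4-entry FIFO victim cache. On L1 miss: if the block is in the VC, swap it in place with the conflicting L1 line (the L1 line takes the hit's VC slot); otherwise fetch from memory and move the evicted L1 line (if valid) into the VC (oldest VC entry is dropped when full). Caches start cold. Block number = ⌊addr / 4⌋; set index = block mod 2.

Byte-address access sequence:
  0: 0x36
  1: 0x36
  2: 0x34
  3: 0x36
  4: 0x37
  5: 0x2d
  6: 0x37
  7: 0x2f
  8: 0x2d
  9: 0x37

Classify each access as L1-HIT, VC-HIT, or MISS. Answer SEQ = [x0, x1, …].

SEQ = [MISS, L1-HIT, L1-HIT, L1-HIT, L1-HIT, MISS, VC-HIT, VC-HIT, L1-HIT, VC-HIT]

#0 0x36→b13/s1 MISS; vc=[]
#1 0x36→b13/s1 L1-HIT; vc=[]
#2 0x34→b13/s1 L1-HIT; vc=[]
#3 0x36→b13/s1 L1-HIT; vc=[]
#4 0x37→b13/s1 L1-HIT; vc=[]
#5 0x2d→b11/s1 MISS; vc=[13]
#6 0x37→b13/s1 VC-HIT; vc=[11]
#7 0x2f→b11/s1 VC-HIT; vc=[13]
#8 0x2d→b11/s1 L1-HIT; vc=[13]
#9 0x37→b13/s1 VC-HIT; vc=[11]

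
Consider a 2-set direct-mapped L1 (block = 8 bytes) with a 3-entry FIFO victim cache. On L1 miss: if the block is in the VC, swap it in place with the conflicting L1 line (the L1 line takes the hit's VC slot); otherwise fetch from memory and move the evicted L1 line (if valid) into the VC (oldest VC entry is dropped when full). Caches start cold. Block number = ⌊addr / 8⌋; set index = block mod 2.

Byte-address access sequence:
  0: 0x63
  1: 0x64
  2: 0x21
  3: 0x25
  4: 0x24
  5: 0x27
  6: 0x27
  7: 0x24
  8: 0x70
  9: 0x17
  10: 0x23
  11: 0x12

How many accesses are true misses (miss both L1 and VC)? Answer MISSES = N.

0: 0x63 (blk 12, set 0) → MISS  vc=[]
1: 0x64 (blk 12, set 0) → L1-HIT  vc=[]
2: 0x21 (blk 4, set 0) → MISS  vc=[12]
3: 0x25 (blk 4, set 0) → L1-HIT  vc=[12]
4: 0x24 (blk 4, set 0) → L1-HIT  vc=[12]
5: 0x27 (blk 4, set 0) → L1-HIT  vc=[12]
6: 0x27 (blk 4, set 0) → L1-HIT  vc=[12]
7: 0x24 (blk 4, set 0) → L1-HIT  vc=[12]
8: 0x70 (blk 14, set 0) → MISS  vc=[12, 4]
9: 0x17 (blk 2, set 0) → MISS  vc=[12, 4, 14]
10: 0x23 (blk 4, set 0) → VC-HIT  vc=[12, 2, 14]
11: 0x12 (blk 2, set 0) → VC-HIT  vc=[12, 4, 14]

MISSES = 4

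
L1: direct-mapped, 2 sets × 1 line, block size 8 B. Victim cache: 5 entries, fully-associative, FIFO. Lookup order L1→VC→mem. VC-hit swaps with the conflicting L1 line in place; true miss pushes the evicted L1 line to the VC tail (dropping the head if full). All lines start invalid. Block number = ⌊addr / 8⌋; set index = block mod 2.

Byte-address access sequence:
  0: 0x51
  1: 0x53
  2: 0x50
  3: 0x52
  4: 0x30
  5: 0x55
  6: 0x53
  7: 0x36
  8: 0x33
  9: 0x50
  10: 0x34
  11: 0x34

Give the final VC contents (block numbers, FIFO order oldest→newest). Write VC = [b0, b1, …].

0: 0x51 (blk 10, set 0) → MISS  vc=[]
1: 0x53 (blk 10, set 0) → L1-HIT  vc=[]
2: 0x50 (blk 10, set 0) → L1-HIT  vc=[]
3: 0x52 (blk 10, set 0) → L1-HIT  vc=[]
4: 0x30 (blk 6, set 0) → MISS  vc=[10]
5: 0x55 (blk 10, set 0) → VC-HIT  vc=[6]
6: 0x53 (blk 10, set 0) → L1-HIT  vc=[6]
7: 0x36 (blk 6, set 0) → VC-HIT  vc=[10]
8: 0x33 (blk 6, set 0) → L1-HIT  vc=[10]
9: 0x50 (blk 10, set 0) → VC-HIT  vc=[6]
10: 0x34 (blk 6, set 0) → VC-HIT  vc=[10]
11: 0x34 (blk 6, set 0) → L1-HIT  vc=[10]

VC = [10]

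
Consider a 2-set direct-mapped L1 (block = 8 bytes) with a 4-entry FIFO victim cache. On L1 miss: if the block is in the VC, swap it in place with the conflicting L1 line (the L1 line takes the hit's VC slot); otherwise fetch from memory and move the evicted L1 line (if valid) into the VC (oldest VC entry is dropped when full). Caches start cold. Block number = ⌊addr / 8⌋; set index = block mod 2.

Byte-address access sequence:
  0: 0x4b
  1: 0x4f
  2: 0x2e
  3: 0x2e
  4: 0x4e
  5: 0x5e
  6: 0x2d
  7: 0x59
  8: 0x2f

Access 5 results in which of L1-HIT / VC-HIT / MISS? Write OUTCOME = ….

0: 0x4b (blk 9, set 1) → MISS  vc=[]
1: 0x4f (blk 9, set 1) → L1-HIT  vc=[]
2: 0x2e (blk 5, set 1) → MISS  vc=[9]
3: 0x2e (blk 5, set 1) → L1-HIT  vc=[9]
4: 0x4e (blk 9, set 1) → VC-HIT  vc=[5]
5: 0x5e (blk 11, set 1) → MISS  vc=[5, 9]
6: 0x2d (blk 5, set 1) → VC-HIT  vc=[11, 9]
7: 0x59 (blk 11, set 1) → VC-HIT  vc=[5, 9]
8: 0x2f (blk 5, set 1) → VC-HIT  vc=[11, 9]

OUTCOME = MISS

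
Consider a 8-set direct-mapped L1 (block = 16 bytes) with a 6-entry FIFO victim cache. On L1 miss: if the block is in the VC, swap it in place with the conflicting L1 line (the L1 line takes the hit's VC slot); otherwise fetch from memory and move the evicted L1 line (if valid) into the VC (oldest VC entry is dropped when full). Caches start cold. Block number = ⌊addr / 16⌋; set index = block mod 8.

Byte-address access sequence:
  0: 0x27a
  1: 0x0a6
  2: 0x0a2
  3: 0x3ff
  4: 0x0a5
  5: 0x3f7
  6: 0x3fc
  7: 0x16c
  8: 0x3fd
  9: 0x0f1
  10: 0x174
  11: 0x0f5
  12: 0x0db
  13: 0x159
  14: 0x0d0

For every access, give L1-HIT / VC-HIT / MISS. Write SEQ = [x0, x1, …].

SEQ = [MISS, MISS, L1-HIT, MISS, L1-HIT, L1-HIT, L1-HIT, MISS, L1-HIT, MISS, MISS, VC-HIT, MISS, MISS, VC-HIT]

#0 0x27a→b39/s7 MISS; vc=[]
#1 0xa6→b10/s2 MISS; vc=[]
#2 0xa2→b10/s2 L1-HIT; vc=[]
#3 0x3ff→b63/s7 MISS; vc=[39]
#4 0xa5→b10/s2 L1-HIT; vc=[39]
#5 0x3f7→b63/s7 L1-HIT; vc=[39]
#6 0x3fc→b63/s7 L1-HIT; vc=[39]
#7 0x16c→b22/s6 MISS; vc=[39]
#8 0x3fd→b63/s7 L1-HIT; vc=[39]
#9 0xf1→b15/s7 MISS; vc=[39,63]
#10 0x174→b23/s7 MISS; vc=[39,63,15]
#11 0xf5→b15/s7 VC-HIT; vc=[39,63,23]
#12 0xdb→b13/s5 MISS; vc=[39,63,23]
#13 0x159→b21/s5 MISS; vc=[39,63,23,13]
#14 0xd0→b13/s5 VC-HIT; vc=[39,63,23,21]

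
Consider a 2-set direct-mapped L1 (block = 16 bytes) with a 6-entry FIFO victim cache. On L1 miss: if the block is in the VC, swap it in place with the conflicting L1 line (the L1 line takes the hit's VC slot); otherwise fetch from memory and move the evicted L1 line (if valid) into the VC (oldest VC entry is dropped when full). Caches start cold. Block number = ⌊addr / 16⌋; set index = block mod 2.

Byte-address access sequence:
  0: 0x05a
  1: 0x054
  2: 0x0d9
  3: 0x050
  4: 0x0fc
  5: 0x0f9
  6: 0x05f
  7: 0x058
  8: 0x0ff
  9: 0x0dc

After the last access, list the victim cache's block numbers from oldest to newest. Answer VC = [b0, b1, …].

0: 0x5a (blk 5, set 1) → MISS  vc=[]
1: 0x54 (blk 5, set 1) → L1-HIT  vc=[]
2: 0xd9 (blk 13, set 1) → MISS  vc=[5]
3: 0x50 (blk 5, set 1) → VC-HIT  vc=[13]
4: 0xfc (blk 15, set 1) → MISS  vc=[13, 5]
5: 0xf9 (blk 15, set 1) → L1-HIT  vc=[13, 5]
6: 0x5f (blk 5, set 1) → VC-HIT  vc=[13, 15]
7: 0x58 (blk 5, set 1) → L1-HIT  vc=[13, 15]
8: 0xff (blk 15, set 1) → VC-HIT  vc=[13, 5]
9: 0xdc (blk 13, set 1) → VC-HIT  vc=[15, 5]

VC = [15, 5]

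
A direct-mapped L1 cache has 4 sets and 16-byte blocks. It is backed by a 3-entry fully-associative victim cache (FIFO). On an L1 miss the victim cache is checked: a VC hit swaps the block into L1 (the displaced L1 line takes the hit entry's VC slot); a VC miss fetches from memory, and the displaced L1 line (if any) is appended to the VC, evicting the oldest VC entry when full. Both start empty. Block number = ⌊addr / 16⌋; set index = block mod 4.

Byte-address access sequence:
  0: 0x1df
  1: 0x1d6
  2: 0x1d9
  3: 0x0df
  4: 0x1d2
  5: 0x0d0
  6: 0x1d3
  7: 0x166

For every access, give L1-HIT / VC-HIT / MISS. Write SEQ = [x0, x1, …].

#0 0x1df→b29/s1 MISS; vc=[]
#1 0x1d6→b29/s1 L1-HIT; vc=[]
#2 0x1d9→b29/s1 L1-HIT; vc=[]
#3 0xdf→b13/s1 MISS; vc=[29]
#4 0x1d2→b29/s1 VC-HIT; vc=[13]
#5 0xd0→b13/s1 VC-HIT; vc=[29]
#6 0x1d3→b29/s1 VC-HIT; vc=[13]
#7 0x166→b22/s2 MISS; vc=[13]

SEQ = [MISS, L1-HIT, L1-HIT, MISS, VC-HIT, VC-HIT, VC-HIT, MISS]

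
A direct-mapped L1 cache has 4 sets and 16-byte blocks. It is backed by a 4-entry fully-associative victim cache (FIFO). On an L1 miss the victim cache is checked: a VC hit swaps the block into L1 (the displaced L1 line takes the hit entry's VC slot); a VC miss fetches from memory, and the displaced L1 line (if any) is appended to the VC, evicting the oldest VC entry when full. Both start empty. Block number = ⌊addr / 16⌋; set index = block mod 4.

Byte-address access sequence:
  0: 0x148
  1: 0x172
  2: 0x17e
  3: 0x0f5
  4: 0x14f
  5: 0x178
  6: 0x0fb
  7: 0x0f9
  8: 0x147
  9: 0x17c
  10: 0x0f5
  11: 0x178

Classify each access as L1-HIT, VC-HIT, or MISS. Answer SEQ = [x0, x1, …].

SEQ = [MISS, MISS, L1-HIT, MISS, L1-HIT, VC-HIT, VC-HIT, L1-HIT, L1-HIT, VC-HIT, VC-HIT, VC-HIT]

  [0] addr=0x148 blk=20 s=0: MISS | VC []
  [1] addr=0x172 blk=23 s=3: MISS | VC []
  [2] addr=0x17e blk=23 s=3: L1-HIT | VC []
  [3] addr=0xf5 blk=15 s=3: MISS | VC [23]
  [4] addr=0x14f blk=20 s=0: L1-HIT | VC [23]
  [5] addr=0x178 blk=23 s=3: VC-HIT | VC [15]
  [6] addr=0xfb blk=15 s=3: VC-HIT | VC [23]
  [7] addr=0xf9 blk=15 s=3: L1-HIT | VC [23]
  [8] addr=0x147 blk=20 s=0: L1-HIT | VC [23]
  [9] addr=0x17c blk=23 s=3: VC-HIT | VC [15]
  [10] addr=0xf5 blk=15 s=3: VC-HIT | VC [23]
  [11] addr=0x178 blk=23 s=3: VC-HIT | VC [15]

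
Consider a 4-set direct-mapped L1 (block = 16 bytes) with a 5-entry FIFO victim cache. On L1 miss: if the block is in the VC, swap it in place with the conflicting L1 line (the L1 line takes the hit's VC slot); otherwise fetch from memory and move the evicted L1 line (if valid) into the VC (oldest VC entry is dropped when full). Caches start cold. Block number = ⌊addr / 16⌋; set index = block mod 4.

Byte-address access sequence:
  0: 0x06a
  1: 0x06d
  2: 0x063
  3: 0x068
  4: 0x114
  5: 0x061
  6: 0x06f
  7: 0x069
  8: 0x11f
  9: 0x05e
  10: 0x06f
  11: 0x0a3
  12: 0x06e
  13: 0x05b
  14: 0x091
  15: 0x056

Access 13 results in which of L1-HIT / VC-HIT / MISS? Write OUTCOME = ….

OUTCOME = L1-HIT

#0 0x6a→b6/s2 MISS; vc=[]
#1 0x6d→b6/s2 L1-HIT; vc=[]
#2 0x63→b6/s2 L1-HIT; vc=[]
#3 0x68→b6/s2 L1-HIT; vc=[]
#4 0x114→b17/s1 MISS; vc=[]
#5 0x61→b6/s2 L1-HIT; vc=[]
#6 0x6f→b6/s2 L1-HIT; vc=[]
#7 0x69→b6/s2 L1-HIT; vc=[]
#8 0x11f→b17/s1 L1-HIT; vc=[]
#9 0x5e→b5/s1 MISS; vc=[17]
#10 0x6f→b6/s2 L1-HIT; vc=[17]
#11 0xa3→b10/s2 MISS; vc=[17,6]
#12 0x6e→b6/s2 VC-HIT; vc=[17,10]
#13 0x5b→b5/s1 L1-HIT; vc=[17,10]
#14 0x91→b9/s1 MISS; vc=[17,10,5]
#15 0x56→b5/s1 VC-HIT; vc=[17,10,9]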